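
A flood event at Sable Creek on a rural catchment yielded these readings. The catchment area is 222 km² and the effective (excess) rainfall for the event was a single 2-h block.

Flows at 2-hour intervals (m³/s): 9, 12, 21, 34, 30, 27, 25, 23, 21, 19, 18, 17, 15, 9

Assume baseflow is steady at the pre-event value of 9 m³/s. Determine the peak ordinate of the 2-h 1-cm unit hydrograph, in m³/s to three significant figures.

Direct runoff: 0.0, 3.0, 12.0, 25.0, 21.0, 18.0, 16.0, 14.0, 12.0, 10.0, 9.0, 8.0, 6.0, 0.0 m³/s; ΣQ_DR = 154.0 m³/s, peak = 25.0 m³/s.
Runoff depth d = ΣQ_DR·Δt / A = 154.0 × 7200 / (222 km²) = 4.995 mm.
The 1-cm UH is the DRH scaled by (10 mm)/d, so U_p = 25.0 × 10/4.995 = 50.1 m³/s.

U_p ≈ 50.1 m³/s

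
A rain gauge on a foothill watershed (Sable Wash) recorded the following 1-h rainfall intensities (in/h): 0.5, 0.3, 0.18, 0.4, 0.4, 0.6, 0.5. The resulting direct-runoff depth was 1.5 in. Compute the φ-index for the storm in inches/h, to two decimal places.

Only the 6 blocks with intensity above φ contribute runoff: 0.5, 0.3, 0.4, 0.4, 0.6, 0.5 in/h.
Σ(I−φ)·Δt = d  ⇒  (0.5+0.3+0.4+0.4+0.6+0.5 − 6φ)·1 = 1.5
φ = (2.700 − 1.5/1) / 6 = 0.20 in/h.

φ ≈ 0.20 in/h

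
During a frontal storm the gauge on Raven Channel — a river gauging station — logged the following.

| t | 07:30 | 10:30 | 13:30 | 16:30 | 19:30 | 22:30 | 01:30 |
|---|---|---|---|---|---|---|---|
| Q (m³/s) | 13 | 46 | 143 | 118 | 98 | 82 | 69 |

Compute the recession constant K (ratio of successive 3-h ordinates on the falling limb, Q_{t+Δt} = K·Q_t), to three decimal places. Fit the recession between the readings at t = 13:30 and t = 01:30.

K ≈ 0.833

Using the recession-limb readings at t = 13:30 and t = 01:30: Q falls from 143 to 69 m³/s over 4 intervals.
K = (Q₂/Q₁)^(1/4) = (69/143)^(1/4) = 0.833.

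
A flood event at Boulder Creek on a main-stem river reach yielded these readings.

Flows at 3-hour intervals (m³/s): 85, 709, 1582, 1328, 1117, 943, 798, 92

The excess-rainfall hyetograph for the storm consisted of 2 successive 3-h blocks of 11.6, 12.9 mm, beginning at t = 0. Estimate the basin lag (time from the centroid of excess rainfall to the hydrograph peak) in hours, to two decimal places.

Centroid of excess rainfall: t_c = Σ P_i·t̄_i / ΣP_i = 3.0796 h (block centres at 1.5, 4.5 h).
Hydrograph peak occurs at t = 6 h, so basin lag t_L = 6 − 3.0796 = 2.92 h.

t_L ≈ 2.92 h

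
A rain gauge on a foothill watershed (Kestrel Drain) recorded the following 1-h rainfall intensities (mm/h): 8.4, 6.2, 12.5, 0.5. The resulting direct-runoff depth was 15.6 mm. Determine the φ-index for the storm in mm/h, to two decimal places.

φ ≈ 3.83 mm/h

Only the 3 blocks with intensity above φ contribute runoff: 8.4, 6.2, 12.5 mm/h.
Σ(I−φ)·Δt = d  ⇒  (8.4+6.2+12.5 − 3φ)·1 = 15.6
φ = (27.10 − 15.6/1) / 3 = 3.83 mm/h.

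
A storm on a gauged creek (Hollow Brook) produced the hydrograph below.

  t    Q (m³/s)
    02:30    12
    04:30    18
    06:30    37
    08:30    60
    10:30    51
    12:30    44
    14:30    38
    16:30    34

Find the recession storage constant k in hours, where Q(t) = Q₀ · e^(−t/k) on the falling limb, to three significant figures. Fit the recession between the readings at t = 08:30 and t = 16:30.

On the falling limb, Q drops from 60 to 34 m³/s between t = 08:30 and t = 16:30 (Δt = 8 h).
k = −Δt / ln(Q₂/Q₁) = −8 / ln(34/60) = 14.1 h.

k ≈ 14.1 h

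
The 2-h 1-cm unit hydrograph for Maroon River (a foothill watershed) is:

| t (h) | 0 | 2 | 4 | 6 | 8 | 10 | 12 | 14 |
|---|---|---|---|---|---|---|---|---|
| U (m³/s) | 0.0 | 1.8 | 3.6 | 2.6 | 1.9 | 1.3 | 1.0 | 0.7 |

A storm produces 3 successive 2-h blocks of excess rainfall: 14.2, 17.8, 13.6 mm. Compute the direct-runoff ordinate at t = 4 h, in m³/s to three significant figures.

Q ≈ 8.32 m³/s

By discrete convolution, Q_j = Σ (P_i / 10 mm) · U_{j−i}.
At t = 4 h (j=2): Q = (14.2/10)·3.6 + (17.8/10)·1.8 + (13.6/10)·0.0 = 8.32 m³/s.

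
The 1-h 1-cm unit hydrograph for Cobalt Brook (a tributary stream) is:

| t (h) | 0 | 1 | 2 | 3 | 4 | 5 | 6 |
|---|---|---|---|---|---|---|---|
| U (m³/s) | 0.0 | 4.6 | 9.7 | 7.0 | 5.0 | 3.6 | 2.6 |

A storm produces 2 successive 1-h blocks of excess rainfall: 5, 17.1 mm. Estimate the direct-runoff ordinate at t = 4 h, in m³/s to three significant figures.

By discrete convolution, Q_j = Σ (P_i / 10 mm) · U_{j−i}.
At t = 4 h (j=4): Q = (5/10)·5.0 + (17.1/10)·7.0 = 14.5 m³/s.

Q ≈ 14.5 m³/s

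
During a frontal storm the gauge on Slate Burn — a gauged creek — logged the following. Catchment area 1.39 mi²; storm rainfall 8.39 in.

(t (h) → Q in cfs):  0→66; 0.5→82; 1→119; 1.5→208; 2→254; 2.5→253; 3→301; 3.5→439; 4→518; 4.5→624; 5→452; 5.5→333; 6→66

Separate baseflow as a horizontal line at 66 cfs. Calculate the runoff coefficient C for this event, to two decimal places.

C ≈ 0.19

ΣQ_DR = 2857 cfs; V = ΣQ_DR·Δt = 5.143 × 10^6 ft³.
Runoff depth d = V / A = 1.593 in.
C = d / P = 1.593 / 8.39 = 0.19.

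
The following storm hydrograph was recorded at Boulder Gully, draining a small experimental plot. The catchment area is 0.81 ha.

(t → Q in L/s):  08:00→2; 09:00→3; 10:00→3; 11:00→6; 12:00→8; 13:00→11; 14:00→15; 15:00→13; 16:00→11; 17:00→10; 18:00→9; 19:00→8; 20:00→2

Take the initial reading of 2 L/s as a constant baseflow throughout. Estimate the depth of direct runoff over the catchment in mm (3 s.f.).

d ≈ 33.3 mm

Direct runoff: 0.0, 1.0, 1.0, 4.0, 6.0, 9.0, 13.0, 11.0, 9.0, 8.0, 7.0, 6.0, 0.0 L/s; ΣQ_DR = 75.00 L/s.
V = ΣQ_DR · Δt = 75.00 × 3600 s = 2.700 × 10^5 L.
Over A = 0.81 ha, depth = V / A = 33.3 mm.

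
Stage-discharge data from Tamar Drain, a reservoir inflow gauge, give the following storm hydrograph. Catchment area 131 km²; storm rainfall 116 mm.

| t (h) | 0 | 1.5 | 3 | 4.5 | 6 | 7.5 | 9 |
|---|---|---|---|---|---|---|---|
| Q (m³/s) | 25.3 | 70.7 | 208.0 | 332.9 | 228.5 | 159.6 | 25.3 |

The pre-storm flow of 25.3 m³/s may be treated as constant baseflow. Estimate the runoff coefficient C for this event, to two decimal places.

ΣQ_DR = 873.2 m³/s; V = ΣQ_DR·Δt = 4.715 × 10^6 m³.
Runoff depth d = V / A = 35.99 mm.
C = d / P = 35.99 / 116 = 0.31.

C ≈ 0.31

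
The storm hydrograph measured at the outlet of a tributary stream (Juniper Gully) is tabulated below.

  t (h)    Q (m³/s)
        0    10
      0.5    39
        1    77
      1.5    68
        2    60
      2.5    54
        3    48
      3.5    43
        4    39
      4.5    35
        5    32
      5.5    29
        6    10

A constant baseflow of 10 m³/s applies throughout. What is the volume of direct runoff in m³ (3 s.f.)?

Direct-runoff ordinates (Q − Q_b): 0.0, 29.0, 67.0, 58.0, 50.0, 44.0, 38.0, 33.0, 29.0, 25.0, 22.0, 19.0, 0.0 m³/s.
ΣQ_DR = 414.0 m³/s.
With Δt = 0.5 h = 1800 s, V = ΣQ_DR · Δt = 414.0 × 1800 = 7.45 × 10^5 m³.

V ≈ 7.45 × 10^5 m³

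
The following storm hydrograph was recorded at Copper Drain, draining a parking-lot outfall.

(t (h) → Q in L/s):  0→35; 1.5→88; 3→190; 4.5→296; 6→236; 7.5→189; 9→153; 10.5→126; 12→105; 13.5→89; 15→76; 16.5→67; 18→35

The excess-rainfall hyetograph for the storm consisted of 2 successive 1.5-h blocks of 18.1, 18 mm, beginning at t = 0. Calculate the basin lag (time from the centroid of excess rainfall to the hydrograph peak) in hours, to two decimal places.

Centroid of excess rainfall: t_c = Σ P_i·t̄_i / ΣP_i = 1.4979 h (block centres at 0.75, 2.25 h).
Hydrograph peak occurs at t = 4.5 h, so basin lag t_L = 4.5 − 1.4979 = 3.00 h.

t_L ≈ 3.00 h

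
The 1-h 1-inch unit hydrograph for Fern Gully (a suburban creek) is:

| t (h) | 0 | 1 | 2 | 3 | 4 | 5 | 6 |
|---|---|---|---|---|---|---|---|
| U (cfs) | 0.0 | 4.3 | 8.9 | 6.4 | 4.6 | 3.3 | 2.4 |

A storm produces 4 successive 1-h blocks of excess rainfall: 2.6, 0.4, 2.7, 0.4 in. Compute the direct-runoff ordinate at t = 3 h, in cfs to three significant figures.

By discrete convolution, Q_j = Σ (P_i / 1 in) · U_{j−i}.
At t = 3 h (j=3): Q = (2.6/1)·6.4 + (0.4/1)·8.9 + (2.7/1)·4.3 + (0.4/1)·0.0 = 31.8 cfs.

Q ≈ 31.8 cfs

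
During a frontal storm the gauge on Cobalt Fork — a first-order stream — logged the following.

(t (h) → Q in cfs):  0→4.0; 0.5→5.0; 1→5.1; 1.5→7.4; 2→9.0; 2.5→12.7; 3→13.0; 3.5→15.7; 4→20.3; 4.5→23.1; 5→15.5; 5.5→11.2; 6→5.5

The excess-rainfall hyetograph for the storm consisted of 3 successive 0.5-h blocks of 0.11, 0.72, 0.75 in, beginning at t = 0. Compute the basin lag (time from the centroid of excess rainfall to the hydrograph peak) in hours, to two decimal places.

Centroid of excess rainfall: t_c = Σ P_i·t̄_i / ΣP_i = 0.9525 h (block centres at 0.25, 0.75, 1.25 h).
Hydrograph peak occurs at t = 4.5 h, so basin lag t_L = 4.5 − 0.9525 = 3.55 h.

t_L ≈ 3.55 h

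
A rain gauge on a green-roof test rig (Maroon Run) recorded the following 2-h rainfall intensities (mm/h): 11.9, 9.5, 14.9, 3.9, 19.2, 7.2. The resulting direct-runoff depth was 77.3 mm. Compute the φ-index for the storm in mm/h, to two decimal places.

Only the 5 blocks with intensity above φ contribute runoff: 11.9, 9.5, 14.9, 19.2, 7.2 mm/h.
Σ(I−φ)·Δt = d  ⇒  (11.9+9.5+14.9+19.2+7.2 − 5φ)·2 = 77.3
φ = (62.70 − 77.3/2) / 5 = 4.81 mm/h.

φ ≈ 4.81 mm/h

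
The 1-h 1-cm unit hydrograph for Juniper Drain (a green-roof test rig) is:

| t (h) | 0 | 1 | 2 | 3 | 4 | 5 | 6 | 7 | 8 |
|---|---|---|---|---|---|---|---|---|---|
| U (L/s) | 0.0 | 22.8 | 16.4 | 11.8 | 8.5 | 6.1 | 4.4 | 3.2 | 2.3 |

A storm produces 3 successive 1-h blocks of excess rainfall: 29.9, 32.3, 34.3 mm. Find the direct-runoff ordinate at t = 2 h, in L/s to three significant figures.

Q ≈ 123 L/s

By discrete convolution, Q_j = Σ (P_i / 10 mm) · U_{j−i}.
At t = 2 h (j=2): Q = (29.9/10)·16.4 + (32.3/10)·22.8 + (34.3/10)·0.0 = 123 L/s.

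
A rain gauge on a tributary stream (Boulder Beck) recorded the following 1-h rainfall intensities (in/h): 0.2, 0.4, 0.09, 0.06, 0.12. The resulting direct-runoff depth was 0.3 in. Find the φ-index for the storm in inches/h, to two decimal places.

φ ≈ 0.15 in/h

Only the 2 blocks with intensity above φ contribute runoff: 0.2, 0.4 in/h.
Σ(I−φ)·Δt = d  ⇒  (0.2+0.4 − 2φ)·1 = 0.3
φ = (0.6000 − 0.3/1) / 2 = 0.15 in/h.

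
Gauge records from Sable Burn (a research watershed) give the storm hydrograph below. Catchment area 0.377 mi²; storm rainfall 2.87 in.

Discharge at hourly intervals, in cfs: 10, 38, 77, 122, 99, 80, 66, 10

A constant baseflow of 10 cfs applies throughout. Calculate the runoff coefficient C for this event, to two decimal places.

C ≈ 0.60

ΣQ_DR = 422.0 cfs; V = ΣQ_DR·Δt = 1.519 × 10^6 ft³.
Runoff depth d = V / A = 1.735 in.
C = d / P = 1.735 / 2.87 = 0.60.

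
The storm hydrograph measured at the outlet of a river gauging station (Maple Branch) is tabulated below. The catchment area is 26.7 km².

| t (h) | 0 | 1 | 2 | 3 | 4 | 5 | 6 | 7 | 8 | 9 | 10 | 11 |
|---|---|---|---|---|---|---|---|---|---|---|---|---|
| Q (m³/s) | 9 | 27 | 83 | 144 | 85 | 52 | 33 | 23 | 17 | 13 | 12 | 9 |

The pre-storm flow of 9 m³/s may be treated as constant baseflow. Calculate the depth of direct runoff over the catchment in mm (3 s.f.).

d ≈ 53.8 mm

Direct runoff: 0.0, 18.0, 74.0, 135.0, 76.0, 43.0, 24.0, 14.0, 8.0, 4.0, 3.0, 0.0 m³/s; ΣQ_DR = 399.0 m³/s.
V = ΣQ_DR · Δt = 399.0 × 3600 s = 1.436 × 10^6 m³.
Over A = 26.7 km², depth = V / A = 53.8 mm.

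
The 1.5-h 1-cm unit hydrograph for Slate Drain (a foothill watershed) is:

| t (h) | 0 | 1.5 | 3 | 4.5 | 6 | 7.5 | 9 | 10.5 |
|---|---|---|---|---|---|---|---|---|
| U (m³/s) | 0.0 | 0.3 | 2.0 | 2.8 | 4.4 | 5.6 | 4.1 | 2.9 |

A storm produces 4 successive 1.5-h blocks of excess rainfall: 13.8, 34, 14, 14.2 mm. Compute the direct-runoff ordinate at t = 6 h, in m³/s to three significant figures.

By discrete convolution, Q_j = Σ (P_i / 10 mm) · U_{j−i}.
At t = 6 h (j=4): Q = (13.8/10)·4.4 + (34/10)·2.8 + (14/10)·2.0 + (14.2/10)·0.3 = 18.8 m³/s.

Q ≈ 18.8 m³/s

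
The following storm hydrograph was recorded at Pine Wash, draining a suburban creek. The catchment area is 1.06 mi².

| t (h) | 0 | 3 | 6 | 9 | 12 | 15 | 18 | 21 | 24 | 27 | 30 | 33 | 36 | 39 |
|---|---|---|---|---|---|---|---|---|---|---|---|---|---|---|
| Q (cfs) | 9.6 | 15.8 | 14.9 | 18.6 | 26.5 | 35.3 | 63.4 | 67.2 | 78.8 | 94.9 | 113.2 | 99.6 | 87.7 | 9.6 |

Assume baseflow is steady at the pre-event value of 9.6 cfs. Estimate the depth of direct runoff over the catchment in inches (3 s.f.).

d ≈ 2.63 in

Direct runoff: 0.0, 6.2, 5.3, 9.0, 16.9, 25.7, 53.8, 57.6, 69.2, 85.3, 103.6, 90.0, 78.1, 0.0 cfs; ΣQ_DR = 600.7 cfs.
V = ΣQ_DR · Δt = 600.7 × 10800 s = 6.488 × 10^6 ft³.
Over A = 1.06 mi², depth = V / A = 2.63 in.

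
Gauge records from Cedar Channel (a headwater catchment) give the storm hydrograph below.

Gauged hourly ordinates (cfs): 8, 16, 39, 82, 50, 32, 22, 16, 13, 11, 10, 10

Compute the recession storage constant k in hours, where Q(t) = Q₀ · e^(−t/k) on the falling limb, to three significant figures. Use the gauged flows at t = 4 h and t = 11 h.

On the falling limb, Q drops from 50 to 10 cfs between t = 4 h and t = 11 h (Δt = 7 h).
k = −Δt / ln(Q₂/Q₁) = −7 / ln(10/50) = 4.35 h.

k ≈ 4.35 h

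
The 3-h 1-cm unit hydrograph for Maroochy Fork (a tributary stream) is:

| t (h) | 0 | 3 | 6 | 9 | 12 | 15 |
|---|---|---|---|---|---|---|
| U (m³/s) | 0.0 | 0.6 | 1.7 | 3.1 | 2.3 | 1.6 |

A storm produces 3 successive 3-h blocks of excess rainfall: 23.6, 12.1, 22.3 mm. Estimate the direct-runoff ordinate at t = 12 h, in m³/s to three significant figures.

By discrete convolution, Q_j = Σ (P_i / 10 mm) · U_{j−i}.
At t = 12 h (j=4): Q = (23.6/10)·2.3 + (12.1/10)·3.1 + (22.3/10)·1.7 = 13.0 m³/s.

Q ≈ 13.0 m³/s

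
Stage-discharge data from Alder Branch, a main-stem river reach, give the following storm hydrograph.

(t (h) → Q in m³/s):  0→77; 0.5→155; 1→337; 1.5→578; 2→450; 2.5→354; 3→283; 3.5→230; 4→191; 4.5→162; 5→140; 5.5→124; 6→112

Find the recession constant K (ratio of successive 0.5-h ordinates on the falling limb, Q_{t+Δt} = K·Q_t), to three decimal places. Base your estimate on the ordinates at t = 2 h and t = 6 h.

K ≈ 0.840

Using the recession-limb readings at t = 2 h and t = 6 h: Q falls from 450 to 112 m³/s over 8 intervals.
K = (Q₂/Q₁)^(1/8) = (112/450)^(1/8) = 0.840.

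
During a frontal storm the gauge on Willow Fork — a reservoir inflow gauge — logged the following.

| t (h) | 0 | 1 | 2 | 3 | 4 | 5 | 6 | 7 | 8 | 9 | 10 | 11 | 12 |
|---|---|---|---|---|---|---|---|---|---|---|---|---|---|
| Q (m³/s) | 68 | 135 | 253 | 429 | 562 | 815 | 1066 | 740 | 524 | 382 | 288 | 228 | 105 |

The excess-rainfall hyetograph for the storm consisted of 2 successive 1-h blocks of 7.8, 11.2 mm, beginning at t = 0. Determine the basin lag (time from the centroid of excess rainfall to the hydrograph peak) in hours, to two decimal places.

Centroid of excess rainfall: t_c = Σ P_i·t̄_i / ΣP_i = 1.0895 h (block centres at 0.5, 1.5 h).
Hydrograph peak occurs at t = 6 h, so basin lag t_L = 6 − 1.0895 = 4.91 h.

t_L ≈ 4.91 h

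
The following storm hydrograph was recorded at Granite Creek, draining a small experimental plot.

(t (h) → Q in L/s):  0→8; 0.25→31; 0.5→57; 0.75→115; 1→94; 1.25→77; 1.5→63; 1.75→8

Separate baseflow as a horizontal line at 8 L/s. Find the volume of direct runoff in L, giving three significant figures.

Direct-runoff ordinates (Q − Q_b): 0.0, 23.0, 49.0, 107.0, 86.0, 69.0, 55.0, 0.0 L/s.
ΣQ_DR = 389.0 L/s.
With Δt = 0.25 h = 900 s, V = ΣQ_DR · Δt = 389.0 × 900 = 3.50 × 10^5 L.

V ≈ 3.50 × 10^5 L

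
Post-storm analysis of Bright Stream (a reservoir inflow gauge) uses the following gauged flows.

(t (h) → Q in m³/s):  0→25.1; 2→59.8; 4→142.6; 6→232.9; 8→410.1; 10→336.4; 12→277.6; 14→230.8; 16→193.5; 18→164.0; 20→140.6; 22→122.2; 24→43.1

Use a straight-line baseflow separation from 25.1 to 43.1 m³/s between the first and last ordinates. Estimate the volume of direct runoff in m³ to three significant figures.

Direct-runoff ordinates (Q − Q_b): 0.00, 33.20, 114.50, 203.30, 379.00, 303.80, 243.50, 195.20, 156.40, 125.40, 100.50, 80.60, 0.00 m³/s.
ΣQ_DR = 1935 m³/s.
With Δt = 2 h = 7200 s, V = ΣQ_DR · Δt = 1935 × 7200 = 1.39 × 10^7 m³.

V ≈ 1.39 × 10^7 m³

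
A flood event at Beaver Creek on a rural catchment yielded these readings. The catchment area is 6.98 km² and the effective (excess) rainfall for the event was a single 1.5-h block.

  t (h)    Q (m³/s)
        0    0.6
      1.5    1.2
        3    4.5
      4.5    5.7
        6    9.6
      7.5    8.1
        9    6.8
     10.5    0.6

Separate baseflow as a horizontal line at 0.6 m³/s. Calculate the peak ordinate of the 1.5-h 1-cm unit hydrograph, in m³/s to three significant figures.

Direct runoff: 0.0, 0.6, 3.9, 5.1, 9.0, 7.5, 6.2, 0.0 m³/s; ΣQ_DR = 32.30 m³/s, peak = 9.0 m³/s.
Runoff depth d = ΣQ_DR·Δt / A = 32.30 × 5400 / (6.98 km²) = 24.99 mm.
The 1-cm UH is the DRH scaled by (10 mm)/d, so U_p = 9.0 × 10/24.99 = 3.60 m³/s.

U_p ≈ 3.60 m³/s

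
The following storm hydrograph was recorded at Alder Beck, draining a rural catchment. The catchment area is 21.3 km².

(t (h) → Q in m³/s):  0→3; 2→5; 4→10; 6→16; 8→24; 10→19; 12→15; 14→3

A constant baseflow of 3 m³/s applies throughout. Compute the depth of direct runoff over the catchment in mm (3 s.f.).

d ≈ 24.0 mm

Direct runoff: 0.0, 2.0, 7.0, 13.0, 21.0, 16.0, 12.0, 0.0 m³/s; ΣQ_DR = 71.00 m³/s.
V = ΣQ_DR · Δt = 71.00 × 7200 s = 5.112 × 10^5 m³.
Over A = 21.3 km², depth = V / A = 24.0 mm.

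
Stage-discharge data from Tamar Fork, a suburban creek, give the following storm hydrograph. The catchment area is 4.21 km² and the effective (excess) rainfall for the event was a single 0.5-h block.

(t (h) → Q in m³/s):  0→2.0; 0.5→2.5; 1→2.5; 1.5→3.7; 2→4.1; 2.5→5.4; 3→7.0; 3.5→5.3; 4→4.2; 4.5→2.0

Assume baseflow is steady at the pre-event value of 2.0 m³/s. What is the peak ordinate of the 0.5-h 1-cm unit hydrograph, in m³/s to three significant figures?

U_p ≈ 6.25 m³/s

Direct runoff: 0.0, 0.5, 0.5, 1.7, 2.1, 3.4, 5.0, 3.3, 2.2, 0.0 m³/s; ΣQ_DR = 18.70 m³/s, peak = 5.0 m³/s.
Runoff depth d = ΣQ_DR·Δt / A = 18.70 × 1800 / (4.21 km²) = 7.995 mm.
The 1-cm UH is the DRH scaled by (10 mm)/d, so U_p = 5.0 × 10/7.995 = 6.25 m³/s.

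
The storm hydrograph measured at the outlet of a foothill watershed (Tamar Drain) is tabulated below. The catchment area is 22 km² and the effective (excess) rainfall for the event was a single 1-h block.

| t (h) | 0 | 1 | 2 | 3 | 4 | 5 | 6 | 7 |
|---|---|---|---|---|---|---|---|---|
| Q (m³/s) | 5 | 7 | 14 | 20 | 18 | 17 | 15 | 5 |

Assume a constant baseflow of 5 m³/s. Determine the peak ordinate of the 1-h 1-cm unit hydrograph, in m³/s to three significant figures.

U_p ≈ 15.0 m³/s

Direct runoff: 0.0, 2.0, 9.0, 15.0, 13.0, 12.0, 10.0, 0.0 m³/s; ΣQ_DR = 61.00 m³/s, peak = 15.0 m³/s.
Runoff depth d = ΣQ_DR·Δt / A = 61.00 × 3600 / (22 km²) = 9.982 mm.
The 1-cm UH is the DRH scaled by (10 mm)/d, so U_p = 15.0 × 10/9.982 = 15.0 m³/s.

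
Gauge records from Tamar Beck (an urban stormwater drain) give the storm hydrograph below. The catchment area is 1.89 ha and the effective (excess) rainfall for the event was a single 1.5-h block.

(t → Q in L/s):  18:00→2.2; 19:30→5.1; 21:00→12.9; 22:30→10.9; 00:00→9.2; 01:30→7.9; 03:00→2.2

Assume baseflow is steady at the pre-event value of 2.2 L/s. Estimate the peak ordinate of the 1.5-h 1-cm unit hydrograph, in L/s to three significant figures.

Direct runoff: 0.0, 2.9, 10.7, 8.7, 7.0, 5.7, 0.0 L/s; ΣQ_DR = 35.00 L/s, peak = 10.7 L/s.
Runoff depth d = ΣQ_DR·Δt / A = 35.00 × 5400 / (1.89 ha) = 10.00 mm.
The 1-cm UH is the DRH scaled by (10 mm)/d, so U_p = 10.7 × 10/10.00 = 10.7 L/s.

U_p ≈ 10.7 L/s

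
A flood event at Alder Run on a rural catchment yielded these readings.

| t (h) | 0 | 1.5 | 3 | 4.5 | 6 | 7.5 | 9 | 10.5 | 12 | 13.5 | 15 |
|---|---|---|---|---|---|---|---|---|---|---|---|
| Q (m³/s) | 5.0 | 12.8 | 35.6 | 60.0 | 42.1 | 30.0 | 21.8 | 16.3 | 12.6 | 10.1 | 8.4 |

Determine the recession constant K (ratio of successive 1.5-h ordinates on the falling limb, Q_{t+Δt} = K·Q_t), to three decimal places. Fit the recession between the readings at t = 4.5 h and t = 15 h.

K ≈ 0.755

Using the recession-limb readings at t = 4.5 h and t = 15 h: Q falls from 60.0 to 8.4 m³/s over 7 intervals.
K = (Q₂/Q₁)^(1/7) = (8.4/60.0)^(1/7) = 0.755.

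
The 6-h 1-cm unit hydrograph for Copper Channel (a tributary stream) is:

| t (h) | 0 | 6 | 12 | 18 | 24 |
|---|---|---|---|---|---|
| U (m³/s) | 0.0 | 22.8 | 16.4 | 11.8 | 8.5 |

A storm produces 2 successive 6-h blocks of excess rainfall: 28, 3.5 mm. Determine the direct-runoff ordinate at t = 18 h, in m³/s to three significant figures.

Q ≈ 38.8 m³/s

By discrete convolution, Q_j = Σ (P_i / 10 mm) · U_{j−i}.
At t = 18 h (j=3): Q = (28/10)·11.8 + (3.5/10)·16.4 = 38.8 m³/s.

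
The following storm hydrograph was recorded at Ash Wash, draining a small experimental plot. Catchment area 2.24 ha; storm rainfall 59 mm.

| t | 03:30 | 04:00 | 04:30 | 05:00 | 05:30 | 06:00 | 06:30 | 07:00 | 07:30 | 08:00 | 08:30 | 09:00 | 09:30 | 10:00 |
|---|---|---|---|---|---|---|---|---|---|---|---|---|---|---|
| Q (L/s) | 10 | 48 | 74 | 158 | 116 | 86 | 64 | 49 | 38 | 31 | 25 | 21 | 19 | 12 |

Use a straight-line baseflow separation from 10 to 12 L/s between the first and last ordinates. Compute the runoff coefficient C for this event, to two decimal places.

C ≈ 0.81

ΣQ_DR = 597.0 L/s; V = ΣQ_DR·Δt = 1.075 × 10^6 L.
Runoff depth d = V / A = 47.97 mm.
C = d / P = 47.97 / 59 = 0.81.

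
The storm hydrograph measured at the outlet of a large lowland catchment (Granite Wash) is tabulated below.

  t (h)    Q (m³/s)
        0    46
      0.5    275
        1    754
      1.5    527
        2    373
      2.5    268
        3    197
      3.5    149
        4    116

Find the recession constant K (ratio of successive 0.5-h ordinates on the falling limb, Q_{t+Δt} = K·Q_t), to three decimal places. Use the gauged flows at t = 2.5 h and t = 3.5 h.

K ≈ 0.746

Using the recession-limb readings at t = 2.5 h and t = 3.5 h: Q falls from 268 to 149 m³/s over 2 intervals.
K = (Q₂/Q₁)^(1/2) = (149/268)^(1/2) = 0.746.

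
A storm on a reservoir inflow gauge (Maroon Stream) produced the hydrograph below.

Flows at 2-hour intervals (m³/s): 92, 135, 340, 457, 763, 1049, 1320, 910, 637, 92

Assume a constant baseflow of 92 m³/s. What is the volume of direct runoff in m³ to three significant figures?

Direct-runoff ordinates (Q − Q_b): 0.0, 43.0, 248.0, 365.0, 671.0, 957.0, 1228.0, 818.0, 545.0, 0.0 m³/s.
ΣQ_DR = 4875 m³/s.
With Δt = 2 h = 7200 s, V = ΣQ_DR · Δt = 4875 × 7200 = 3.51 × 10^7 m³.

V ≈ 3.51 × 10^7 m³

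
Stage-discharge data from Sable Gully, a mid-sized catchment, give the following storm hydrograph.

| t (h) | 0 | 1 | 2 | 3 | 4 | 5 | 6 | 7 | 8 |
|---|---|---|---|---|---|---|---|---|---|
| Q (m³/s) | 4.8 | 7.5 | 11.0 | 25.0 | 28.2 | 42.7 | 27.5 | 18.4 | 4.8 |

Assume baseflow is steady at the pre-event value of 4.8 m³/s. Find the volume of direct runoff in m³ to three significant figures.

Direct-runoff ordinates (Q − Q_b): 0.0, 2.7, 6.2, 20.2, 23.4, 37.9, 22.7, 13.6, 0.0 m³/s.
ΣQ_DR = 126.7 m³/s.
With Δt = 1 h = 3600 s, V = ΣQ_DR · Δt = 126.7 × 3600 = 4.56 × 10^5 m³.

V ≈ 4.56 × 10^5 m³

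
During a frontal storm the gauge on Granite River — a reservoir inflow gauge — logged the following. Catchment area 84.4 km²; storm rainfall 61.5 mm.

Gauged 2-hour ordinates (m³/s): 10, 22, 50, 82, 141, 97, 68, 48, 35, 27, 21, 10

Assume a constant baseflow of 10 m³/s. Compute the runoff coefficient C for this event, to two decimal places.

ΣQ_DR = 491.0 m³/s; V = ΣQ_DR·Δt = 3.535 × 10^6 m³.
Runoff depth d = V / A = 41.89 mm.
C = d / P = 41.89 / 61.5 = 0.68.

C ≈ 0.68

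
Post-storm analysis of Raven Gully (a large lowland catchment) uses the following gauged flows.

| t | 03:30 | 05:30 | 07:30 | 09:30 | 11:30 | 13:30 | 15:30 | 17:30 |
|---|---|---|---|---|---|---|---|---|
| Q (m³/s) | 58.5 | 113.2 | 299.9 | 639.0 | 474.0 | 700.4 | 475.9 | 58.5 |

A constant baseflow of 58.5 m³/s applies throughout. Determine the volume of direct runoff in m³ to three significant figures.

V ≈ 1.69 × 10^7 m³

Direct-runoff ordinates (Q − Q_b): 0.0, 54.7, 241.4, 580.5, 415.5, 641.9, 417.4, 0.0 m³/s.
ΣQ_DR = 2351 m³/s.
With Δt = 2 h = 7200 s, V = ΣQ_DR · Δt = 2351 × 7200 = 1.69 × 10^7 m³.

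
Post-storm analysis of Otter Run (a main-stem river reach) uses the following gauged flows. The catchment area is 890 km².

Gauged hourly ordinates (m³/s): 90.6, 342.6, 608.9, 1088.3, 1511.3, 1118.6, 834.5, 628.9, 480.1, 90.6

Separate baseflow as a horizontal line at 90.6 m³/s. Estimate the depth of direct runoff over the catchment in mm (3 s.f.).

Direct runoff: 0.0, 252.0, 518.3, 997.7, 1420.7, 1028.0, 743.9, 538.3, 389.5, 0.0 m³/s; ΣQ_DR = 5888 m³/s.
V = ΣQ_DR · Δt = 5888 × 3600 s = 2.120 × 10^7 m³.
Over A = 890 km², depth = V / A = 23.8 mm.

d ≈ 23.8 mm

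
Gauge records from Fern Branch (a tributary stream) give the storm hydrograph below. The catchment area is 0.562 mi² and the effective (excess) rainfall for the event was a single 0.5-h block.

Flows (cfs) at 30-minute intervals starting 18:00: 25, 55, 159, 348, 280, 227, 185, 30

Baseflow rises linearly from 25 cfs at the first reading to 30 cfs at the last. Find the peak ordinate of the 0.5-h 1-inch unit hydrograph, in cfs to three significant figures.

U_p ≈ 214 cfs

Direct runoff: 0.00, 29.29, 132.57, 320.86, 252.14, 198.43, 155.71, 0.00 cfs; ΣQ_DR = 1089 cfs, peak = 320.86 cfs.
Runoff depth d = ΣQ_DR·Δt / A = 1089 × 1800 / (0.562 mi²) = 1.501 in.
The 1-inch UH is the DRH scaled by (1 in)/d, so U_p = 320.86 × 1/1.501 = 214 cfs.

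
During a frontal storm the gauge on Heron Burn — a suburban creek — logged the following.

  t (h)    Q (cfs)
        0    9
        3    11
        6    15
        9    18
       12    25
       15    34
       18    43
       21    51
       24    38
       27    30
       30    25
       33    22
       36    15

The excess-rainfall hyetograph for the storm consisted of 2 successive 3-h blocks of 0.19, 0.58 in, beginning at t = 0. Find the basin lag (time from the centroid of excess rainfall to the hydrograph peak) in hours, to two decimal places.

Centroid of excess rainfall: t_c = Σ P_i·t̄_i / ΣP_i = 3.7597 h (block centres at 1.5, 4.5 h).
Hydrograph peak occurs at t = 21 h, so basin lag t_L = 21 − 3.7597 = 17.24 h.

t_L ≈ 17.24 h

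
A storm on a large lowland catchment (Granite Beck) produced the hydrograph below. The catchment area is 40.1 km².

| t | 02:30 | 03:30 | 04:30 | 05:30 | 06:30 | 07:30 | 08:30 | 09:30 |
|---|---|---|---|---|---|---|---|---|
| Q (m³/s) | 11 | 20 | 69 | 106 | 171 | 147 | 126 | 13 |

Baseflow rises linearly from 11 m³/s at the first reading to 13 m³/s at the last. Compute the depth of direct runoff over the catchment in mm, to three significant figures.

d ≈ 50.9 mm

Direct runoff: 0.00, 8.71, 57.43, 94.14, 158.86, 134.57, 113.29, 0.00 m³/s; ΣQ_DR = 567.0 m³/s.
V = ΣQ_DR · Δt = 567.0 × 3600 s = 2.041 × 10^6 m³.
Over A = 40.1 km², depth = V / A = 50.9 mm.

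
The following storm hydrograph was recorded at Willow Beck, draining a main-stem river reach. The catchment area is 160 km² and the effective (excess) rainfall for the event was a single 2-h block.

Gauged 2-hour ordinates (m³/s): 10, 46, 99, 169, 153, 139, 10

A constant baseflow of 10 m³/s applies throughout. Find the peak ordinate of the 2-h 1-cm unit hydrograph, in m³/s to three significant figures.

Direct runoff: 0.0, 36.0, 89.0, 159.0, 143.0, 129.0, 0.0 m³/s; ΣQ_DR = 556.0 m³/s, peak = 159.0 m³/s.
Runoff depth d = ΣQ_DR·Δt / A = 556.0 × 7200 / (160 km²) = 25.02 mm.
The 1-cm UH is the DRH scaled by (10 mm)/d, so U_p = 159.0 × 10/25.02 = 63.5 m³/s.

U_p ≈ 63.5 m³/s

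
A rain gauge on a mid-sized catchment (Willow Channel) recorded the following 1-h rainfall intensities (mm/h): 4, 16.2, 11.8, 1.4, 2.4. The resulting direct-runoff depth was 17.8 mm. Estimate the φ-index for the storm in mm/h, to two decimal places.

φ ≈ 5.10 mm/h

Only the 2 blocks with intensity above φ contribute runoff: 16.2, 11.8 mm/h.
Σ(I−φ)·Δt = d  ⇒  (16.2+11.8 − 2φ)·1 = 17.8
φ = (28.00 − 17.8/1) / 2 = 5.10 mm/h.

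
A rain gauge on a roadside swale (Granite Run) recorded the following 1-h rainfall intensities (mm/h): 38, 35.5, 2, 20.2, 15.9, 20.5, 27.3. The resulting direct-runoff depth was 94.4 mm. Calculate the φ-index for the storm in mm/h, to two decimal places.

φ ≈ 10.50 mm/h

Only the 6 blocks with intensity above φ contribute runoff: 38, 35.5, 20.2, 15.9, 20.5, 27.3 mm/h.
Σ(I−φ)·Δt = d  ⇒  (38+35.5+20.2+15.9+20.5+27.3 − 6φ)·1 = 94.4
φ = (157.4 − 94.4/1) / 6 = 10.50 mm/h.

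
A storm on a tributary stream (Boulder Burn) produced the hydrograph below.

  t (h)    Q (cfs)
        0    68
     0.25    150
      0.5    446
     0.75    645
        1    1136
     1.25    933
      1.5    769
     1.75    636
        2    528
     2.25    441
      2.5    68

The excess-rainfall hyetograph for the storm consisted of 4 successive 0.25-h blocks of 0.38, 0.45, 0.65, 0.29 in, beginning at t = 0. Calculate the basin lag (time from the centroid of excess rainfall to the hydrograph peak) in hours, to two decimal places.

t_L ≈ 0.50 h

Centroid of excess rainfall: t_c = Σ P_i·t̄_i / ΣP_i = 0.4951 h (block centres at 0.125, 0.375, 0.625, 0.875 h).
Hydrograph peak occurs at t = 1 h, so basin lag t_L = 1 − 0.4951 = 0.50 h.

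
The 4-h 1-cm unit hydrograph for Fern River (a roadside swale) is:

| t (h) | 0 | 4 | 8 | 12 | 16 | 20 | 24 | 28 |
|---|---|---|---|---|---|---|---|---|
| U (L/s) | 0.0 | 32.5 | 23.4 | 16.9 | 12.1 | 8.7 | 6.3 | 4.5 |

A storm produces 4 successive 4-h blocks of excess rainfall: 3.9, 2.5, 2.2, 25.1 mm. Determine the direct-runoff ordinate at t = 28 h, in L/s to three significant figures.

By discrete convolution, Q_j = Σ (P_i / 10 mm) · U_{j−i}.
At t = 28 h (j=7): Q = (3.9/10)·4.5 + (2.5/10)·6.3 + (2.2/10)·8.7 + (25.1/10)·12.1 = 35.6 L/s.

Q ≈ 35.6 L/s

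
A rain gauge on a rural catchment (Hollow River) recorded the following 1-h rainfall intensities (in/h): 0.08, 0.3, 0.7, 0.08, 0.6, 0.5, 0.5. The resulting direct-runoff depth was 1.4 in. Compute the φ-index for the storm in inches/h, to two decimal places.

Only the 5 blocks with intensity above φ contribute runoff: 0.3, 0.7, 0.6, 0.5, 0.5 in/h.
Σ(I−φ)·Δt = d  ⇒  (0.3+0.7+0.6+0.5+0.5 − 5φ)·1 = 1.4
φ = (2.600 − 1.4/1) / 5 = 0.24 in/h.

φ ≈ 0.24 in/h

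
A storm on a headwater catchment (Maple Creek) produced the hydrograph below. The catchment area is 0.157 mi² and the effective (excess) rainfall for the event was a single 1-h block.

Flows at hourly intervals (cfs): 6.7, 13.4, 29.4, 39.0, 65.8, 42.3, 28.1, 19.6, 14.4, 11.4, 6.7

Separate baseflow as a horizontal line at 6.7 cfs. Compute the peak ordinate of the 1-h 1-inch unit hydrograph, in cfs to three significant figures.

Direct runoff: 0.0, 6.7, 22.7, 32.3, 59.1, 35.6, 21.4, 12.9, 7.7, 4.7, 0.0 cfs; ΣQ_DR = 203.1 cfs, peak = 59.1 cfs.
Runoff depth d = ΣQ_DR·Δt / A = 203.1 × 3600 / (0.157 mi²) = 2.005 in.
The 1-inch UH is the DRH scaled by (1 in)/d, so U_p = 59.1 × 1/2.005 = 29.5 cfs.

U_p ≈ 29.5 cfs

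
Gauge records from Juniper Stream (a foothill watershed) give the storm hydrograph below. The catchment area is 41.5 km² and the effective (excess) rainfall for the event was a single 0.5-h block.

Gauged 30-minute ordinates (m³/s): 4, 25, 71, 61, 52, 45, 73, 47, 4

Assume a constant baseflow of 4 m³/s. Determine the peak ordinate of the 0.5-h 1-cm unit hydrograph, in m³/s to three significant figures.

Direct runoff: 0.0, 21.0, 67.0, 57.0, 48.0, 41.0, 69.0, 43.0, 0.0 m³/s; ΣQ_DR = 346.0 m³/s, peak = 69.0 m³/s.
Runoff depth d = ΣQ_DR·Δt / A = 346.0 × 1800 / (41.5 km²) = 15.01 mm.
The 1-cm UH is the DRH scaled by (10 mm)/d, so U_p = 69.0 × 10/15.01 = 46.0 m³/s.

U_p ≈ 46.0 m³/s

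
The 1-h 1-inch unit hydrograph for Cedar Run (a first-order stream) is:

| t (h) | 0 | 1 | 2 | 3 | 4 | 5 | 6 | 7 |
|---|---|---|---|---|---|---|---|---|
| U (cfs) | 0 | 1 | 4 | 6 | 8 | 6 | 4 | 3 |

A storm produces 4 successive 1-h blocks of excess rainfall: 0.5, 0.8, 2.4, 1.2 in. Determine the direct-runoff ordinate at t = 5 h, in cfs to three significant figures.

Q ≈ 28.6 cfs

By discrete convolution, Q_j = Σ (P_i / 1 in) · U_{j−i}.
At t = 5 h (j=5): Q = (0.5/1)·6 + (0.8/1)·8 + (2.4/1)·6 + (1.2/1)·4 = 28.6 cfs.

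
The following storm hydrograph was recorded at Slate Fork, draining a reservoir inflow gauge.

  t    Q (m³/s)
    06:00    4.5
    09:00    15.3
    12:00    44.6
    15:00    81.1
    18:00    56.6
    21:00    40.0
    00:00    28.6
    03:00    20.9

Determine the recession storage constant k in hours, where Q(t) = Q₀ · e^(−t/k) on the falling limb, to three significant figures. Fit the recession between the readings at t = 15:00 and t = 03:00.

On the falling limb, Q drops from 81.1 to 20.9 m³/s between t = 15:00 and t = 03:00 (Δt = 12 h).
k = −Δt / ln(Q₂/Q₁) = −12 / ln(20.9/81.1) = 8.85 h.

k ≈ 8.85 h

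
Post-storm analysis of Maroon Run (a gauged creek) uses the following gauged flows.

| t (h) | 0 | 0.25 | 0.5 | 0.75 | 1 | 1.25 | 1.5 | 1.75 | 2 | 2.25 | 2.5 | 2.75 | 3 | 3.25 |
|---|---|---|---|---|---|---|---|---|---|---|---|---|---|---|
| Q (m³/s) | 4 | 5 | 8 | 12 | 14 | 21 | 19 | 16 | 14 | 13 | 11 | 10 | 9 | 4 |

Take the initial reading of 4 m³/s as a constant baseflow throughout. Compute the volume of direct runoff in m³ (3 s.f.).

V ≈ 93600 m³

Direct-runoff ordinates (Q − Q_b): 0.0, 1.0, 4.0, 8.0, 10.0, 17.0, 15.0, 12.0, 10.0, 9.0, 7.0, 6.0, 5.0, 0.0 m³/s.
ΣQ_DR = 104.0 m³/s.
With Δt = 0.25 h = 900 s, V = ΣQ_DR · Δt = 104.0 × 900 = 93600 m³.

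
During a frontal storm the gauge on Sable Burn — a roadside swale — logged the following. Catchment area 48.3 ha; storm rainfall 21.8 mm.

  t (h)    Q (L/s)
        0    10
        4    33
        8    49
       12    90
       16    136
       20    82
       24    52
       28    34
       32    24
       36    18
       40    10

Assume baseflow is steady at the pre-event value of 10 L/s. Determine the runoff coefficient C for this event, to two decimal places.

ΣQ_DR = 428.0 L/s; V = ΣQ_DR·Δt = 6.163 × 10^6 L.
Runoff depth d = V / A = 12.76 mm.
C = d / P = 12.76 / 21.8 = 0.59.

C ≈ 0.59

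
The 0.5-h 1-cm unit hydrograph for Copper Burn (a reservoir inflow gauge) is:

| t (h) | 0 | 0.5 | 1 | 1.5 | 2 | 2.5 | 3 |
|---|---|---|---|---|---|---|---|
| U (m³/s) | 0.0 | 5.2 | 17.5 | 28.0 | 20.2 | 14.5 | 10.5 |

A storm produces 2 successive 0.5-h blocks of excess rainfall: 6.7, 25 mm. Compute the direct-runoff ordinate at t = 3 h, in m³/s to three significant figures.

Q ≈ 43.3 m³/s

By discrete convolution, Q_j = Σ (P_i / 10 mm) · U_{j−i}.
At t = 3 h (j=6): Q = (6.7/10)·10.5 + (25/10)·14.5 = 43.3 m³/s.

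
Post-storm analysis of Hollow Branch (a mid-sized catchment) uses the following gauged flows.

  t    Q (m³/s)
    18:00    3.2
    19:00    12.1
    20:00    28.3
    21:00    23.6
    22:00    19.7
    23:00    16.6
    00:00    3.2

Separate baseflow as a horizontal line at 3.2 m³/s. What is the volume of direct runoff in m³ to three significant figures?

V ≈ 3.03 × 10^5 m³

Direct-runoff ordinates (Q − Q_b): 0.0, 8.9, 25.1, 20.4, 16.5, 13.4, 0.0 m³/s.
ΣQ_DR = 84.30 m³/s.
With Δt = 1 h = 3600 s, V = ΣQ_DR · Δt = 84.30 × 3600 = 3.03 × 10^5 m³.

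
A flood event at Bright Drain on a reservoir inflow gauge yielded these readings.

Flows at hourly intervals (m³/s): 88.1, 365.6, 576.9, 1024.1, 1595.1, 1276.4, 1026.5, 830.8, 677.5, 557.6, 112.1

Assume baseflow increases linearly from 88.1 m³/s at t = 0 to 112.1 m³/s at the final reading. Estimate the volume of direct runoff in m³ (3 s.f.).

Direct-runoff ordinates (Q − Q_b): 0.00, 275.10, 484.00, 928.80, 1497.40, 1176.30, 924.00, 725.90, 570.20, 447.90, 0.00 m³/s.
ΣQ_DR = 7030 m³/s.
With Δt = 1 h = 3600 s, V = ΣQ_DR · Δt = 7030 × 3600 = 2.53 × 10^7 m³.

V ≈ 2.53 × 10^7 m³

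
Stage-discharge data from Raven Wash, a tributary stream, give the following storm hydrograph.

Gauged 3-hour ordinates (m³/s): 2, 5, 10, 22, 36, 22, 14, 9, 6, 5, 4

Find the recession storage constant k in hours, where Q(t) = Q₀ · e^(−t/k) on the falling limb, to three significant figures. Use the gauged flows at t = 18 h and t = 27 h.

k ≈ 8.74 h

On the falling limb, Q drops from 14 to 5 m³/s between t = 18 h and t = 27 h (Δt = 9 h).
k = −Δt / ln(Q₂/Q₁) = −9 / ln(5/14) = 8.74 h.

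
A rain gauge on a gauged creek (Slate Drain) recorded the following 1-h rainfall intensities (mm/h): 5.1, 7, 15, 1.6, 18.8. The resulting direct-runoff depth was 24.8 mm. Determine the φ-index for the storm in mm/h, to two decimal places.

Only the 3 blocks with intensity above φ contribute runoff: 7, 15, 18.8 mm/h.
Σ(I−φ)·Δt = d  ⇒  (7+15+18.8 − 3φ)·1 = 24.8
φ = (40.80 − 24.8/1) / 3 = 5.33 mm/h.

φ ≈ 5.33 mm/h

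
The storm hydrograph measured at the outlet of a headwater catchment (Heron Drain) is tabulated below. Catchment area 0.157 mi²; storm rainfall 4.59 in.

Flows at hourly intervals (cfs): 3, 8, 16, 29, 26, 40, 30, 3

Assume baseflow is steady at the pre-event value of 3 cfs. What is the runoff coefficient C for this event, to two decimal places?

ΣQ_DR = 131.0 cfs; V = ΣQ_DR·Δt = 4.716 × 10^5 ft³.
Runoff depth d = V / A = 1.293 in.
C = d / P = 1.293 / 4.59 = 0.28.

C ≈ 0.28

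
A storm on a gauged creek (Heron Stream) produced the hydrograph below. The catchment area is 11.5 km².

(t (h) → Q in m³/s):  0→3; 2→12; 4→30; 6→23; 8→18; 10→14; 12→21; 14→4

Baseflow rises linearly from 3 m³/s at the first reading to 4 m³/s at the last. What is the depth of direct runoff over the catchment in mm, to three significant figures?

Direct runoff: 0.00, 8.86, 26.71, 19.57, 14.43, 10.29, 17.14, 0.00 m³/s; ΣQ_DR = 97.00 m³/s.
V = ΣQ_DR · Δt = 97.00 × 7200 s = 6.984 × 10^5 m³.
Over A = 11.5 km², depth = V / A = 60.7 mm.

d ≈ 60.7 mm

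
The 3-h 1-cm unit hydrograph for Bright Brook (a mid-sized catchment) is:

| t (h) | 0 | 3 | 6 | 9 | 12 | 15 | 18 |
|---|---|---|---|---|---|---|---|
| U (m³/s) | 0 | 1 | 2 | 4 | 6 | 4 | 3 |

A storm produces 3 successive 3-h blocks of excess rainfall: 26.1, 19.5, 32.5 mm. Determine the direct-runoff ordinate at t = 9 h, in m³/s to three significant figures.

By discrete convolution, Q_j = Σ (P_i / 10 mm) · U_{j−i}.
At t = 9 h (j=3): Q = (26.1/10)·4 + (19.5/10)·2 + (32.5/10)·1 = 17.6 m³/s.

Q ≈ 17.6 m³/s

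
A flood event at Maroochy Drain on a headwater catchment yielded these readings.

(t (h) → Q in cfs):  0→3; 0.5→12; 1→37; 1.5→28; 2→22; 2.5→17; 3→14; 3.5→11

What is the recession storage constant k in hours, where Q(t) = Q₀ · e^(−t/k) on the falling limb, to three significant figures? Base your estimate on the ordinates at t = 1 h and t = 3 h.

k ≈ 2.06 h

On the falling limb, Q drops from 37 to 14 cfs between t = 1 h and t = 3 h (Δt = 2 h).
k = −Δt / ln(Q₂/Q₁) = −2 / ln(14/37) = 2.06 h.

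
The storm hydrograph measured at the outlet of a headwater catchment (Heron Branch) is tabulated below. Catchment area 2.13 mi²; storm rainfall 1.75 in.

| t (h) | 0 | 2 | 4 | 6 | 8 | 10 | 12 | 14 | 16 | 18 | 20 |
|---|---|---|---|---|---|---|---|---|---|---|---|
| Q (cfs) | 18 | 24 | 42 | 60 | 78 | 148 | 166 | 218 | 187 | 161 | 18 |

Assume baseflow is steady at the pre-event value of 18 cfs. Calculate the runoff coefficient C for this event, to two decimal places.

C ≈ 0.77

ΣQ_DR = 922.0 cfs; V = ΣQ_DR·Δt = 6.638 × 10^6 ft³.
Runoff depth d = V / A = 1.342 in.
C = d / P = 1.342 / 1.75 = 0.77.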